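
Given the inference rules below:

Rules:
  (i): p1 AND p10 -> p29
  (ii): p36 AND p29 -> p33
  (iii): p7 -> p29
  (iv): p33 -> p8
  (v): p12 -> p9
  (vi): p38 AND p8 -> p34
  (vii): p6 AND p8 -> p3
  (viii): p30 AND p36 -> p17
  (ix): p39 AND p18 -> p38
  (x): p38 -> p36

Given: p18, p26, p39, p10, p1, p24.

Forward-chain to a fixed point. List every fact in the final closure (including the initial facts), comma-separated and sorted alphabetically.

[1] (i) [p1 AND p10 -> p29]; (ix) [p39 AND p18 -> p38]. ⇒ new: p29, p38.
[2] (x) [p38 -> p36]. ⇒ new: p36.
[3] (ii) [p36 AND p29 -> p33]. ⇒ new: p33.
[4] (iv) [p33 -> p8]. ⇒ new: p8.
[5] (vi) [p38 AND p8 -> p34]. ⇒ new: p34.

p1, p10, p18, p24, p26, p29, p33, p34, p36, p38, p39, p8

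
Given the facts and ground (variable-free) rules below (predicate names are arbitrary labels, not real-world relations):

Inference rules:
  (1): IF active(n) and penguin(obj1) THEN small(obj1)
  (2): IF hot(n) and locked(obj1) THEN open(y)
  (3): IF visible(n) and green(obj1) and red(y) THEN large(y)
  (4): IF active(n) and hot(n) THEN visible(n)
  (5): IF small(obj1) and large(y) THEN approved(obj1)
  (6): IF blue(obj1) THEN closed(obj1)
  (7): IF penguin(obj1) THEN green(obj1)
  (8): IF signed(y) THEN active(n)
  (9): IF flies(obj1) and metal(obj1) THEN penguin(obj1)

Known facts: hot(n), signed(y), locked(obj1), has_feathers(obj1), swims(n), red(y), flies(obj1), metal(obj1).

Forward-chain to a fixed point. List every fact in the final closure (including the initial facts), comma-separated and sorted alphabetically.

Round 1: (2) [IF hot(n) and locked(obj1) THEN open(y)]; (8) [IF signed(y) THEN active(n)]; (9) [IF flies(obj1) and metal(obj1) THEN penguin(obj1)]. Adds open(y), active(n), penguin(obj1).
Round 2: (1) [IF active(n) and penguin(obj1) THEN small(obj1)]; (4) [IF active(n) and hot(n) THEN visible(n)]; (7) [IF penguin(obj1) THEN green(obj1)]. Adds small(obj1), visible(n), green(obj1).
Round 3: (3) [IF visible(n) and green(obj1) and red(y) THEN large(y)]. Adds large(y).
Round 4: (5) [IF small(obj1) and large(y) THEN approved(obj1)]. Adds approved(obj1).

active(n), approved(obj1), flies(obj1), green(obj1), has_feathers(obj1), hot(n), large(y), locked(obj1), metal(obj1), open(y), penguin(obj1), red(y), signed(y), small(obj1), swims(n), visible(n)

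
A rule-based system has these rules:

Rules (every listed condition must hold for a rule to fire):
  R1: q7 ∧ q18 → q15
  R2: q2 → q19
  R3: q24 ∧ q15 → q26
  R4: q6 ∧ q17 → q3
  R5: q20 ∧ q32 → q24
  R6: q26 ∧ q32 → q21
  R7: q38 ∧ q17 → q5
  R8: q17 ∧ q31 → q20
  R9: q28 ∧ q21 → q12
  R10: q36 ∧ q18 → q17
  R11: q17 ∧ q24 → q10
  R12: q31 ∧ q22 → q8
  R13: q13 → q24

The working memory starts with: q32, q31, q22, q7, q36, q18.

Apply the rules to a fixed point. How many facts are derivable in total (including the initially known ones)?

14

Round 1 — R1, R10, R12, derive q15, q17, q8.
Round 2 — R8, derive q20.
Round 3 — R5, derive q24.
Round 4 — R3, R11, derive q26, q10.
Round 5 — R6, derive q21.
Closure: {q10, q15, q17, q18, q20, q21, q22, q24, q26, q31, q32, q36, q7, q8} — 14 facts.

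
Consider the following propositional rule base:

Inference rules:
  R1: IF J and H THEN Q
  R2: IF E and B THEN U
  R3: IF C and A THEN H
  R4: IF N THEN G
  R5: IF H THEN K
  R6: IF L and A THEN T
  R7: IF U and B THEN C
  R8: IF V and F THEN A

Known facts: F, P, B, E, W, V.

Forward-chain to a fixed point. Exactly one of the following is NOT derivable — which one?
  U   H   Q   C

Round 1 fires R2, R8, giving U, A.
Round 2 fires R7, giving C.
Round 3 fires R3, giving H.
Round 4 fires R5, giving K.
Derived: H (round 3), U (round 1), C (round 2). Q never appears in any round.

Q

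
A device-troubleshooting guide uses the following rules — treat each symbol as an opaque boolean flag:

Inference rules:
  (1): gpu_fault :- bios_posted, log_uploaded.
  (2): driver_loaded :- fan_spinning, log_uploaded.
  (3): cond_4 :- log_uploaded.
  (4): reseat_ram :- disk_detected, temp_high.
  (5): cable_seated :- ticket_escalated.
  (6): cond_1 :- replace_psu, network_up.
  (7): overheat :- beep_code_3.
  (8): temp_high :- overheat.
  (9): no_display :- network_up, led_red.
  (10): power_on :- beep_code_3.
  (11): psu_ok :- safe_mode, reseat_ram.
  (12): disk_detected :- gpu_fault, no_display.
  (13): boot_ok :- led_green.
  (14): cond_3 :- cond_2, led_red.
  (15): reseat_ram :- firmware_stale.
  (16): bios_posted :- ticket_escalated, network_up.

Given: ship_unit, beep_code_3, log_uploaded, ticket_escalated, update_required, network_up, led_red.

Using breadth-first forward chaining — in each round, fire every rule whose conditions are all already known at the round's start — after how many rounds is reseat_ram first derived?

Round 1: (3) [cond_4 :- log_uploaded.]; (5) [cable_seated :- ticket_escalated.]; (7) [overheat :- beep_code_3.]; (9) [no_display :- network_up, led_red.]; (10) [power_on :- beep_code_3.]; (16) [bios_posted :- ticket_escalated, network_up.]. New: cond_4, cable_seated, overheat, no_display, power_on, bios_posted.
Round 2: (1) [gpu_fault :- bios_posted, log_uploaded.]; (8) [temp_high :- overheat.]. New: gpu_fault, temp_high.
Round 3: (12) [disk_detected :- gpu_fault, no_display.]. New: disk_detected.
Round 4: (4) [reseat_ram :- disk_detected, temp_high.]. New: reseat_ram.
reseat_ram first appears in round 4.

4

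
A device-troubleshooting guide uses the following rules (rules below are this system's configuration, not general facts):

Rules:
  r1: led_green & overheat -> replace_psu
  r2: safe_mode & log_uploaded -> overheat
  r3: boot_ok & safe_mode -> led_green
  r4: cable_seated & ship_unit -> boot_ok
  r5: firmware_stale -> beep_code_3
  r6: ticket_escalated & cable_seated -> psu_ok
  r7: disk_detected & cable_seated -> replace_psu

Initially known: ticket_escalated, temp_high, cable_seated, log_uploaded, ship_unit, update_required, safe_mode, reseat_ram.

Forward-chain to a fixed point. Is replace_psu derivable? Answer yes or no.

Round 1 — r2, r4, r6, derive overheat, boot_ok, psu_ok.
Round 2 — r3, derive led_green.
Round 3 — r1, derive replace_psu.
replace_psu appears in round 3, so it is derivable.

yes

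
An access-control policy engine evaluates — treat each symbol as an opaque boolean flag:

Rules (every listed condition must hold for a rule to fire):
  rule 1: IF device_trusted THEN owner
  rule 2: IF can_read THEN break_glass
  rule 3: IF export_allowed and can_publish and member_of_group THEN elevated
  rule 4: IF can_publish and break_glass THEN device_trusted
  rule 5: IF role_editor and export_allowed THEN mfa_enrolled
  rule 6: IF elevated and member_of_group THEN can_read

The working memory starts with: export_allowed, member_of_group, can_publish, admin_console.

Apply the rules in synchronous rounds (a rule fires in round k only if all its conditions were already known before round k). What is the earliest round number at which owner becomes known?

Round 1: rule 3 [IF export_allowed and can_publish and member_of_group THEN elevated]. Adds elevated.
Round 2: rule 6 [IF elevated and member_of_group THEN can_read]. Adds can_read.
Round 3: rule 2 [IF can_read THEN break_glass]. Adds break_glass.
Round 4: rule 4 [IF can_publish and break_glass THEN device_trusted]. Adds device_trusted.
Round 5: rule 1 [IF device_trusted THEN owner]. Adds owner.
owner first appears in round 5.

5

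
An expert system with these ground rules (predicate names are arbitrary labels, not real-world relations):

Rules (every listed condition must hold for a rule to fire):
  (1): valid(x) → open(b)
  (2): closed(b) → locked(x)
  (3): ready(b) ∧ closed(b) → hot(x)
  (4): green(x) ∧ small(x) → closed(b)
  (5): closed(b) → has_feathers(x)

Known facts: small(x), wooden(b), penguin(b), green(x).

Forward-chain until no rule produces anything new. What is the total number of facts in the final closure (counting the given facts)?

Round 1: (4) [green(x) ∧ small(x) → closed(b)]. New: closed(b).
Round 2: (2) [closed(b) → locked(x)]; (5) [closed(b) → has_feathers(x)]. New: locked(x), has_feathers(x).
Closure: {closed(b), green(x), has_feathers(x), locked(x), penguin(b), small(x), wooden(b)} — 7 facts.

7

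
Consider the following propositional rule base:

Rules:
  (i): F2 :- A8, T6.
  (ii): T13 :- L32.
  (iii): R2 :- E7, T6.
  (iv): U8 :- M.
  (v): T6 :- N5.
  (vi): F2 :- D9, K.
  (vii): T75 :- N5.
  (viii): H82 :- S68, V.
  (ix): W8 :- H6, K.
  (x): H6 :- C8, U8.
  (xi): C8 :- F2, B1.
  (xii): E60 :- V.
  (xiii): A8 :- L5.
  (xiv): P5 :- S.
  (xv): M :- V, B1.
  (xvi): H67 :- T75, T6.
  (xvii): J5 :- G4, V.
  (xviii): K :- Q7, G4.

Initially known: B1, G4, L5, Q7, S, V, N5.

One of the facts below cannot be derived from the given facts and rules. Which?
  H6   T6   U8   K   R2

Round 1 fires (v), (vii), (xii), (xiii), (xiv), (xv), (xvii), (xviii), giving T6, T75, E60, A8, P5, M, J5, K.
Round 2 fires (i), (iv), (xvi), giving F2, U8, H67.
Round 3 fires (xi), giving C8.
Round 4 fires (x), giving H6.
Round 5 fires (ix), giving W8.
Derived: T6 (round 1), H6 (round 4), K (round 1), U8 (round 2). R2 never appears in any round.

R2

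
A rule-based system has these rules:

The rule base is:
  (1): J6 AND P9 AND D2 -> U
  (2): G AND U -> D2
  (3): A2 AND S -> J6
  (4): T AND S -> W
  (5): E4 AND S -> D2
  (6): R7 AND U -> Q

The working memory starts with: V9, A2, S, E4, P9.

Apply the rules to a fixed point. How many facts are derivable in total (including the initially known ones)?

8

Round 1: (3) [A2 AND S -> J6]; (5) [E4 AND S -> D2]. Adds J6, D2.
Round 2: (1) [J6 AND P9 AND D2 -> U]. Adds U.
Closure: {A2, D2, E4, J6, P9, S, U, V9} — 8 facts.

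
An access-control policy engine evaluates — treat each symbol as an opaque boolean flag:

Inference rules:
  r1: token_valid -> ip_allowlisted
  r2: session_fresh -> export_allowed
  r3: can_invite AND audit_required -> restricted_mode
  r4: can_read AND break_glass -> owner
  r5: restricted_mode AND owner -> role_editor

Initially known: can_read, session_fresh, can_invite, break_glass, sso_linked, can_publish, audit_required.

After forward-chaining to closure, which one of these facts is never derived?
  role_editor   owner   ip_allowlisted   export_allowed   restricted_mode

ip_allowlisted

Round 1: r2 [session_fresh -> export_allowed]; r3 [can_invite AND audit_required -> restricted_mode]; r4 [can_read AND break_glass -> owner]. Adds export_allowed, restricted_mode, owner.
Round 2: r5 [restricted_mode AND owner -> role_editor]. Adds role_editor.
Derived: export_allowed (round 1), owner (round 1), role_editor (round 2), restricted_mode (round 1). ip_allowlisted never appears in any round.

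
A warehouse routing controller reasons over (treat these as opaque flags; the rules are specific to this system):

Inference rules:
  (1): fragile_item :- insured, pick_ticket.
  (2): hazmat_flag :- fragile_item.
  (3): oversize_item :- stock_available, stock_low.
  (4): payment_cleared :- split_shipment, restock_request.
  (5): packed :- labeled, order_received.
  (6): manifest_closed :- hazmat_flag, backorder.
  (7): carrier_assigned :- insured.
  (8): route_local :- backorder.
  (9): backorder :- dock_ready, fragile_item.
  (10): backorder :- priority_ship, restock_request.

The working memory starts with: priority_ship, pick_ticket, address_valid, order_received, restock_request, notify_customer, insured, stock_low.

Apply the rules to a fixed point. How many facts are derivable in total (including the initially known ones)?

14

Round 1 fires (1), (7), (10), giving fragile_item, carrier_assigned, backorder.
Round 2 fires (2), (8), giving hazmat_flag, route_local.
Round 3 fires (6), giving manifest_closed.
Closure: {address_valid, backorder, carrier_assigned, fragile_item, hazmat_flag, insured, manifest_closed, notify_customer, order_received, pick_ticket, priority_ship, restock_request, route_local, stock_low} — 14 facts.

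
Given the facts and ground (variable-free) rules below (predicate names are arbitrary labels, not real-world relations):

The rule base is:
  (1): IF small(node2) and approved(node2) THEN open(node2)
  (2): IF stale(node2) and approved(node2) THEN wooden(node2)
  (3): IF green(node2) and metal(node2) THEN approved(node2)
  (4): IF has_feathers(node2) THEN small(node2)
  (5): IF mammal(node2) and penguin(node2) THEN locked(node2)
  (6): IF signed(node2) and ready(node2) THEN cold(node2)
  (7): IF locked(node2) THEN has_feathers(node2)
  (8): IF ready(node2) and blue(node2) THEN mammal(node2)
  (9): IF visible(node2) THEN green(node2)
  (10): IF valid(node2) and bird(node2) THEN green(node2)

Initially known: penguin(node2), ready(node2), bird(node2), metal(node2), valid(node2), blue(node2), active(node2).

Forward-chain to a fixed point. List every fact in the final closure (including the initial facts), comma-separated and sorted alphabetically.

Round 1 — (8), (10), derive mammal(node2), green(node2).
Round 2 — (3), (5), derive approved(node2), locked(node2).
Round 3 — (7), derive has_feathers(node2).
Round 4 — (4), derive small(node2).
Round 5 — (1), derive open(node2).

active(node2), approved(node2), bird(node2), blue(node2), green(node2), has_feathers(node2), locked(node2), mammal(node2), metal(node2), open(node2), penguin(node2), ready(node2), small(node2), valid(node2)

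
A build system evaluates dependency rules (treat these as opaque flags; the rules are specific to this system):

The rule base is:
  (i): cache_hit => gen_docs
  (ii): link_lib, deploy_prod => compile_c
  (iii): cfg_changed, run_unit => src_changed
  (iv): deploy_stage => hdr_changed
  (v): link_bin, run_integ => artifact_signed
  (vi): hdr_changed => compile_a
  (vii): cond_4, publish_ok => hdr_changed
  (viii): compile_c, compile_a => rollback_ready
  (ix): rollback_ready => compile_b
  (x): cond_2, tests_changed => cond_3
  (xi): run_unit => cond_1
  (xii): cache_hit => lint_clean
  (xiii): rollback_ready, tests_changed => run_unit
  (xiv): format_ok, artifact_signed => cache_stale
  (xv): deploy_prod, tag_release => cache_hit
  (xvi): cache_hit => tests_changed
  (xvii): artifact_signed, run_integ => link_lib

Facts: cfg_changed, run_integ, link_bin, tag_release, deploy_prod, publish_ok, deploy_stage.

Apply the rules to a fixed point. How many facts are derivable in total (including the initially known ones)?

21

[1] (iv) [deploy_stage => hdr_changed]; (v) [link_bin, run_integ => artifact_signed]; (xv) [deploy_prod, tag_release => cache_hit]. ⇒ new: hdr_changed, artifact_signed, cache_hit.
[2] (i) [cache_hit => gen_docs]; (vi) [hdr_changed => compile_a]; (xii) [cache_hit => lint_clean]; (xvi) [cache_hit => tests_changed]; (xvii) [artifact_signed, run_integ => link_lib]. ⇒ new: gen_docs, compile_a, lint_clean, tests_changed, link_lib.
[3] (ii) [link_lib, deploy_prod => compile_c]. ⇒ new: compile_c.
[4] (viii) [compile_c, compile_a => rollback_ready]. ⇒ new: rollback_ready.
[5] (ix) [rollback_ready => compile_b]; (xiii) [rollback_ready, tests_changed => run_unit]. ⇒ new: compile_b, run_unit.
[6] (iii) [cfg_changed, run_unit => src_changed]; (xi) [run_unit => cond_1]. ⇒ new: src_changed, cond_1.
Closure: {artifact_signed, cache_hit, cfg_changed, compile_a, compile_b, compile_c, cond_1, deploy_prod, deploy_stage, gen_docs, hdr_changed, link_bin, link_lib, lint_clean, publish_ok, rollback_ready, run_integ, run_unit, src_changed, tag_release, tests_changed} — 21 facts.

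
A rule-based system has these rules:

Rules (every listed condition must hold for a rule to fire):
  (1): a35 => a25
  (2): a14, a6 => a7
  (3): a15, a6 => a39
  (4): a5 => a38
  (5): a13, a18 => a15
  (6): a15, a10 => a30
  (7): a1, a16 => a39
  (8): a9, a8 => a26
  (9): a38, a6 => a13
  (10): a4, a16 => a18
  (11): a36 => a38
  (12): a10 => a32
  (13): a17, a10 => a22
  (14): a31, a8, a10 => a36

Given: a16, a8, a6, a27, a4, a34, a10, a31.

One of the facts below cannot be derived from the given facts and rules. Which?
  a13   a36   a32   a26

a26

[1] (10) [a4, a16 => a18]; (12) [a10 => a32]; (14) [a31, a8, a10 => a36]. ⇒ new: a18, a32, a36.
[2] (11) [a36 => a38]. ⇒ new: a38.
[3] (9) [a38, a6 => a13]. ⇒ new: a13.
[4] (5) [a13, a18 => a15]. ⇒ new: a15.
[5] (3) [a15, a6 => a39]; (6) [a15, a10 => a30]. ⇒ new: a39, a30.
Derived: a36 (round 1), a32 (round 1), a13 (round 3). a26 never appears in any round.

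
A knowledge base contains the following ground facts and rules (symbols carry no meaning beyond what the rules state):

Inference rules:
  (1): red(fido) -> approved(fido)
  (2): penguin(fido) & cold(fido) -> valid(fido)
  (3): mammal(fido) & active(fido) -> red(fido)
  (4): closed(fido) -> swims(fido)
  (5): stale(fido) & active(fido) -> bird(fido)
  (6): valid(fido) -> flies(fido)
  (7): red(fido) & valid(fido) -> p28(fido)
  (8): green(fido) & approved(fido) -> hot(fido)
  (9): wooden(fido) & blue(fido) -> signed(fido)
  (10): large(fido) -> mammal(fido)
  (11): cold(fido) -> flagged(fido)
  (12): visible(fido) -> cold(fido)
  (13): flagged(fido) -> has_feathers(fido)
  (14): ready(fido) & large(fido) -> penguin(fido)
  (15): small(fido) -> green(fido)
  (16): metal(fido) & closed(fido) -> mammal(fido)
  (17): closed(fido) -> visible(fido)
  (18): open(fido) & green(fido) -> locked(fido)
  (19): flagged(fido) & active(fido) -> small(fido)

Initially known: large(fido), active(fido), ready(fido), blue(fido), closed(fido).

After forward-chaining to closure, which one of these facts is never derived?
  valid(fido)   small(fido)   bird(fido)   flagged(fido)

Round 1 fires (4), (10), (14), (17), giving swims(fido), mammal(fido), penguin(fido), visible(fido).
Round 2 fires (3), (12), giving red(fido), cold(fido).
Round 3 fires (1), (2), (11), giving approved(fido), valid(fido), flagged(fido).
Round 4 fires (6), (7), (13), (19), giving flies(fido), p28(fido), has_feathers(fido), small(fido).
Round 5 fires (15), giving green(fido).
Round 6 fires (8), giving hot(fido).
Derived: valid(fido) (round 3), flagged(fido) (round 3), small(fido) (round 4). bird(fido) never appears in any round.

bird(fido)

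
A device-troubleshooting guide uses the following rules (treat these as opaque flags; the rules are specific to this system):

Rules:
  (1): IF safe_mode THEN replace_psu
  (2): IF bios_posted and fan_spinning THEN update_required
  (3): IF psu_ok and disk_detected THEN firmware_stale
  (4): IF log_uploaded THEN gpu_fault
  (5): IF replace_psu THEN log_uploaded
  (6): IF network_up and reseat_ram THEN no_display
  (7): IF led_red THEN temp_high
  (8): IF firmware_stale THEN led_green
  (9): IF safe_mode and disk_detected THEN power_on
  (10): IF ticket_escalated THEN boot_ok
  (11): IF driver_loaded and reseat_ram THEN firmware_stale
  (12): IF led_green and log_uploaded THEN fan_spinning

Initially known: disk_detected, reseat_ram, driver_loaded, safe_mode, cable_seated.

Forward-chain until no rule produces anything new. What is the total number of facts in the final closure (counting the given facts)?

Round 1: (1) [IF safe_mode THEN replace_psu]; (9) [IF safe_mode and disk_detected THEN power_on]; (11) [IF driver_loaded and reseat_ram THEN firmware_stale]. New: replace_psu, power_on, firmware_stale.
Round 2: (5) [IF replace_psu THEN log_uploaded]; (8) [IF firmware_stale THEN led_green]. New: log_uploaded, led_green.
Round 3: (4) [IF log_uploaded THEN gpu_fault]; (12) [IF led_green and log_uploaded THEN fan_spinning]. New: gpu_fault, fan_spinning.
Closure: {cable_seated, disk_detected, driver_loaded, fan_spinning, firmware_stale, gpu_fault, led_green, log_uploaded, power_on, replace_psu, reseat_ram, safe_mode} — 12 facts.

12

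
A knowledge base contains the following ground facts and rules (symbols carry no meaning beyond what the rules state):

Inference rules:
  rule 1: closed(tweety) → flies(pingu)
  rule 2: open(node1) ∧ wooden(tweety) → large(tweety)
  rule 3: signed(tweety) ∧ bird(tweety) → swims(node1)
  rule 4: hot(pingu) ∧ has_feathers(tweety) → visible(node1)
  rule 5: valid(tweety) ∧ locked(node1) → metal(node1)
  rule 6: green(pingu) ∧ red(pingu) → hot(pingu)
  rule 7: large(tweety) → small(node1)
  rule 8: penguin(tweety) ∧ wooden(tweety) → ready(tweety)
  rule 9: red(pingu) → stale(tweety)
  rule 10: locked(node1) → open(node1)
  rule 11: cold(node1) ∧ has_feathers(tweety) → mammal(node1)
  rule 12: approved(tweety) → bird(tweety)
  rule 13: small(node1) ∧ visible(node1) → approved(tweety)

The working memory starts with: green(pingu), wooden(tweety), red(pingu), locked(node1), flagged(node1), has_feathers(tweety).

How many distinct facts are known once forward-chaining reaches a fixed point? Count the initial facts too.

Round 1 — rule 6, rule 9, rule 10, derive hot(pingu), stale(tweety), open(node1).
Round 2 — rule 2, rule 4, derive large(tweety), visible(node1).
Round 3 — rule 7, derive small(node1).
Round 4 — rule 13, derive approved(tweety).
Round 5 — rule 12, derive bird(tweety).
Closure: {approved(tweety), bird(tweety), flagged(node1), green(pingu), has_feathers(tweety), hot(pingu), large(tweety), locked(node1), open(node1), red(pingu), small(node1), stale(tweety), visible(node1), wooden(tweety)} — 14 facts.

14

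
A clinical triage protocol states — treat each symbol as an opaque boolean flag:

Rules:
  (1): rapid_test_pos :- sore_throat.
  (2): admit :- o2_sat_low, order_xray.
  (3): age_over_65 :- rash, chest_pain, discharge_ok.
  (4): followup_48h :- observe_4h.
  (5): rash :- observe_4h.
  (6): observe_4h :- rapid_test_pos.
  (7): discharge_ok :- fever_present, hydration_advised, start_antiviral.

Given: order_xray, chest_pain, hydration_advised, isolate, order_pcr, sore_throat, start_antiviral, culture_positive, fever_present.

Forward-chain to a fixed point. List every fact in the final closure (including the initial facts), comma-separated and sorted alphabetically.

age_over_65, chest_pain, culture_positive, discharge_ok, fever_present, followup_48h, hydration_advised, isolate, observe_4h, order_pcr, order_xray, rapid_test_pos, rash, sore_throat, start_antiviral

Round 1 — (1), (7), derive rapid_test_pos, discharge_ok.
Round 2 — (6), derive observe_4h.
Round 3 — (4), (5), derive followup_48h, rash.
Round 4 — (3), derive age_over_65.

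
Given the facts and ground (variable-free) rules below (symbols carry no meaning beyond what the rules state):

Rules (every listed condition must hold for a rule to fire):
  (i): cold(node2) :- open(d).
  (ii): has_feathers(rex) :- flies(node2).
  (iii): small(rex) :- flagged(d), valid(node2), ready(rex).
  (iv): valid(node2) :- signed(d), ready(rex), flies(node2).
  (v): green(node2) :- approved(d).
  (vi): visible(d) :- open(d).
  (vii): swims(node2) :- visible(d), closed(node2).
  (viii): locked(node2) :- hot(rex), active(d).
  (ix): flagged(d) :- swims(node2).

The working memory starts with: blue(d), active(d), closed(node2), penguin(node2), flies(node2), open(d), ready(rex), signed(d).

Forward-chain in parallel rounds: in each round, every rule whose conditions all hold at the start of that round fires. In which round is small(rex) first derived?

Round 1: (i) [cold(node2) :- open(d).]; (ii) [has_feathers(rex) :- flies(node2).]; (iv) [valid(node2) :- signed(d), ready(rex), flies(node2).]; (vi) [visible(d) :- open(d).]. Adds cold(node2), has_feathers(rex), valid(node2), visible(d).
Round 2: (vii) [swims(node2) :- visible(d), closed(node2).]. Adds swims(node2).
Round 3: (ix) [flagged(d) :- swims(node2).]. Adds flagged(d).
Round 4: (iii) [small(rex) :- flagged(d), valid(node2), ready(rex).]. Adds small(rex).
small(rex) first appears in round 4.

4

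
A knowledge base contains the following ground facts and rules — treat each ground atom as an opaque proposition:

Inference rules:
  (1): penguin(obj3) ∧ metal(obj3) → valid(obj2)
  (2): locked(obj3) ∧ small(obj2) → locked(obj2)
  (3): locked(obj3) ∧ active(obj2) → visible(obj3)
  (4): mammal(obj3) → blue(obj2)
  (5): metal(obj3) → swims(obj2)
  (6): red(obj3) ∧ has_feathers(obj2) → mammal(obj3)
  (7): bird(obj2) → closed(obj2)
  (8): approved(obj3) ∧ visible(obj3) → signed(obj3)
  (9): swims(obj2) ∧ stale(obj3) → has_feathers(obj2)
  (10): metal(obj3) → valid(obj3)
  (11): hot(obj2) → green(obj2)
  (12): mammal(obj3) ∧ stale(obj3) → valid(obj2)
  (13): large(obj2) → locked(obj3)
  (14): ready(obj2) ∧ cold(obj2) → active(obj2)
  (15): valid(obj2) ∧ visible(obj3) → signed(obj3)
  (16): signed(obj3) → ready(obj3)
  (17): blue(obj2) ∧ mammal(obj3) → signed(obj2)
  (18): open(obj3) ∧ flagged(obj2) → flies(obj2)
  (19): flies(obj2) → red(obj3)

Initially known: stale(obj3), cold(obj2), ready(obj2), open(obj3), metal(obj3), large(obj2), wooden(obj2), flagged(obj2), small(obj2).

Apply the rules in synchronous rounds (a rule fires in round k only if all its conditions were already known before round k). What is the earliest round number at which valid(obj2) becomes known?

4

[1] (5) [metal(obj3) → swims(obj2)]; (10) [metal(obj3) → valid(obj3)]; (13) [large(obj2) → locked(obj3)]; (14) [ready(obj2) ∧ cold(obj2) → active(obj2)]; (18) [open(obj3) ∧ flagged(obj2) → flies(obj2)]. ⇒ new: swims(obj2), valid(obj3), locked(obj3), active(obj2), flies(obj2).
[2] (2) [locked(obj3) ∧ small(obj2) → locked(obj2)]; (3) [locked(obj3) ∧ active(obj2) → visible(obj3)]; (9) [swims(obj2) ∧ stale(obj3) → has_feathers(obj2)]; (19) [flies(obj2) → red(obj3)]. ⇒ new: locked(obj2), visible(obj3), has_feathers(obj2), red(obj3).
[3] (6) [red(obj3) ∧ has_feathers(obj2) → mammal(obj3)]. ⇒ new: mammal(obj3).
[4] (4) [mammal(obj3) → blue(obj2)]; (12) [mammal(obj3) ∧ stale(obj3) → valid(obj2)]. ⇒ new: blue(obj2), valid(obj2).
valid(obj2) first appears in round 4.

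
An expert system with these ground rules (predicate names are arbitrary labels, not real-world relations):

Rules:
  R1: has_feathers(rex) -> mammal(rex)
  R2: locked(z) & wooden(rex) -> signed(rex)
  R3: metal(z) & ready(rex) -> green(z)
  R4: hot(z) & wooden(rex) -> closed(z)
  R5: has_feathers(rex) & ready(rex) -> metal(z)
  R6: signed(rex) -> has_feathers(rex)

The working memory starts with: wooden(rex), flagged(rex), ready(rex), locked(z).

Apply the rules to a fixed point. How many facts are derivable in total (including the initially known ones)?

Round 1 fires R2, giving signed(rex).
Round 2 fires R6, giving has_feathers(rex).
Round 3 fires R1, R5, giving mammal(rex), metal(z).
Round 4 fires R3, giving green(z).
Closure: {flagged(rex), green(z), has_feathers(rex), locked(z), mammal(rex), metal(z), ready(rex), signed(rex), wooden(rex)} — 9 facts.

9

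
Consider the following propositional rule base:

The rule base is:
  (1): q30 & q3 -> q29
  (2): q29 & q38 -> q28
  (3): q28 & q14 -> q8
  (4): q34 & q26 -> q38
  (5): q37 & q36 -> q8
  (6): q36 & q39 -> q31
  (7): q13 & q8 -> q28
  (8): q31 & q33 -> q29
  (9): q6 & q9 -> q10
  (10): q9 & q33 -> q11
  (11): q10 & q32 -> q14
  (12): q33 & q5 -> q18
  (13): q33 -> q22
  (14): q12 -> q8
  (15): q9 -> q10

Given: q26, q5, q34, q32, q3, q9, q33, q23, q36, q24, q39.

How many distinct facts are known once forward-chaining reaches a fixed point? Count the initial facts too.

Round 1 fires (4), (6), (10), (12), (13), (15), giving q38, q31, q11, q18, q22, q10.
Round 2 fires (8), (11), giving q29, q14.
Round 3 fires (2), giving q28.
Round 4 fires (3), giving q8.
Closure: {q10, q11, q14, q18, q22, q23, q24, q26, q28, q29, q3, q31, q32, q33, q34, q36, q38, q39, q5, q8, q9} — 21 facts.

21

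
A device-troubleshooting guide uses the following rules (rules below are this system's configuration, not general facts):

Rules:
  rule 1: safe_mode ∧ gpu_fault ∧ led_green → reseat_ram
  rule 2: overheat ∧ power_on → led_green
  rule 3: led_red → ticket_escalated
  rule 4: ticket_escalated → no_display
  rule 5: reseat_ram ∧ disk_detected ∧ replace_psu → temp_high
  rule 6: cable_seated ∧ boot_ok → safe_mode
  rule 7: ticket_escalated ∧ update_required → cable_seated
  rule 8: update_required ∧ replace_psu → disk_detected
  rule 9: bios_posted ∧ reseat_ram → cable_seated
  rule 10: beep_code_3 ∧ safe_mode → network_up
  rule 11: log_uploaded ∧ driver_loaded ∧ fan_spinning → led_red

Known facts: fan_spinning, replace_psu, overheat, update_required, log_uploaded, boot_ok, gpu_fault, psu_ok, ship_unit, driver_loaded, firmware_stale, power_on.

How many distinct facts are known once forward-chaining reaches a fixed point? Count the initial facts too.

Round 1: rule 2 [overheat ∧ power_on → led_green]; rule 8 [update_required ∧ replace_psu → disk_detected]; rule 11 [log_uploaded ∧ driver_loaded ∧ fan_spinning → led_red]. New: led_green, disk_detected, led_red.
Round 2: rule 3 [led_red → ticket_escalated]. New: ticket_escalated.
Round 3: rule 4 [ticket_escalated → no_display]; rule 7 [ticket_escalated ∧ update_required → cable_seated]. New: no_display, cable_seated.
Round 4: rule 6 [cable_seated ∧ boot_ok → safe_mode]. New: safe_mode.
Round 5: rule 1 [safe_mode ∧ gpu_fault ∧ led_green → reseat_ram]. New: reseat_ram.
Round 6: rule 5 [reseat_ram ∧ disk_detected ∧ replace_psu → temp_high]. New: temp_high.
Closure: {boot_ok, cable_seated, disk_detected, driver_loaded, fan_spinning, firmware_stale, gpu_fault, led_green, led_red, log_uploaded, no_display, overheat, power_on, psu_ok, replace_psu, reseat_ram, safe_mode, ship_unit, temp_high, ticket_escalated, update_required} — 21 facts.

21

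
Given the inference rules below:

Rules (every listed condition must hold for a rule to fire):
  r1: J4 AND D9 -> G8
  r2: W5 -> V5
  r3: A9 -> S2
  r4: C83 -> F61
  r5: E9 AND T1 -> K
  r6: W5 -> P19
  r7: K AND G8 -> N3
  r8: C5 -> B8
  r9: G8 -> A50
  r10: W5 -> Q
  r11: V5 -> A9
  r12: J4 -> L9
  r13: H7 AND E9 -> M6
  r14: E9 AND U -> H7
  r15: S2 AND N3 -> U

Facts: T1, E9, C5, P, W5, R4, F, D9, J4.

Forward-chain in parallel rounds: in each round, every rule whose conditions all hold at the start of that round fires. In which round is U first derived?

Round 1 — r1, r2, r5, r6, r8, r10, r12, derive G8, V5, K, P19, B8, Q, L9.
Round 2 — r7, r9, r11, derive N3, A50, A9.
Round 3 — r3, derive S2.
Round 4 — r15, derive U.
U first appears in round 4.

4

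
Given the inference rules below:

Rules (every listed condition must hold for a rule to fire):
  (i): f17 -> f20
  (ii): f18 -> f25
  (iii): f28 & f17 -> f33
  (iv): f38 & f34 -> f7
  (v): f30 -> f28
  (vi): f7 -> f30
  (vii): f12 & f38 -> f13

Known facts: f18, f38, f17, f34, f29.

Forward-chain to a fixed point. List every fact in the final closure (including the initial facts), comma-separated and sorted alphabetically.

f17, f18, f20, f25, f28, f29, f30, f33, f34, f38, f7

Round 1 fires (i), (ii), (iv), giving f20, f25, f7.
Round 2 fires (vi), giving f30.
Round 3 fires (v), giving f28.
Round 4 fires (iii), giving f33.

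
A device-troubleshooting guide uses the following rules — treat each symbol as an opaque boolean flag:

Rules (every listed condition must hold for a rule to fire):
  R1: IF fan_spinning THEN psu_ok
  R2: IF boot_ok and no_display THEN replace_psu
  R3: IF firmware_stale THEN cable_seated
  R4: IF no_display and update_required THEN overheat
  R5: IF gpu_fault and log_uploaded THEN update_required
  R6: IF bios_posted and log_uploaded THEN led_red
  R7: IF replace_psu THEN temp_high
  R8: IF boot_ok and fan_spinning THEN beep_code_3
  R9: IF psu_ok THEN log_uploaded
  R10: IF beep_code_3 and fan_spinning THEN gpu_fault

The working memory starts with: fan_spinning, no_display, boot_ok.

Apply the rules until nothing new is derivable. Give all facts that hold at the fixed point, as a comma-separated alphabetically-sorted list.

[1] R1 [IF fan_spinning THEN psu_ok]; R2 [IF boot_ok and no_display THEN replace_psu]; R8 [IF boot_ok and fan_spinning THEN beep_code_3]. ⇒ new: psu_ok, replace_psu, beep_code_3.
[2] R7 [IF replace_psu THEN temp_high]; R9 [IF psu_ok THEN log_uploaded]; R10 [IF beep_code_3 and fan_spinning THEN gpu_fault]. ⇒ new: temp_high, log_uploaded, gpu_fault.
[3] R5 [IF gpu_fault and log_uploaded THEN update_required]. ⇒ new: update_required.
[4] R4 [IF no_display and update_required THEN overheat]. ⇒ new: overheat.

beep_code_3, boot_ok, fan_spinning, gpu_fault, log_uploaded, no_display, overheat, psu_ok, replace_psu, temp_high, update_required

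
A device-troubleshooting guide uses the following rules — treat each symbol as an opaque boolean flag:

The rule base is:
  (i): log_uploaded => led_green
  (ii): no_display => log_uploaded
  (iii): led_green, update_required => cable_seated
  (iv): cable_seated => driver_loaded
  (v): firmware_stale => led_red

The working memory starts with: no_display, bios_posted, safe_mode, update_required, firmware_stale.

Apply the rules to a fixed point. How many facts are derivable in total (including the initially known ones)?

10

[1] (ii) [no_display => log_uploaded]; (v) [firmware_stale => led_red]. ⇒ new: log_uploaded, led_red.
[2] (i) [log_uploaded => led_green]. ⇒ new: led_green.
[3] (iii) [led_green, update_required => cable_seated]. ⇒ new: cable_seated.
[4] (iv) [cable_seated => driver_loaded]. ⇒ new: driver_loaded.
Closure: {bios_posted, cable_seated, driver_loaded, firmware_stale, led_green, led_red, log_uploaded, no_display, safe_mode, update_required} — 10 facts.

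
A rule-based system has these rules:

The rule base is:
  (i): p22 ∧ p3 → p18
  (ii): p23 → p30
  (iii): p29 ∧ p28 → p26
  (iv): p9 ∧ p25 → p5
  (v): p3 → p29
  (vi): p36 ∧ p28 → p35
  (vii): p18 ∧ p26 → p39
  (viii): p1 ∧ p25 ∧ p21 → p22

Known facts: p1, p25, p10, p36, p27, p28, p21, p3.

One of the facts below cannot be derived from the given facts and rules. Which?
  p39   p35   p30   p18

p30

Round 1: (v) [p3 → p29]; (vi) [p36 ∧ p28 → p35]; (viii) [p1 ∧ p25 ∧ p21 → p22]. New: p29, p35, p22.
Round 2: (i) [p22 ∧ p3 → p18]; (iii) [p29 ∧ p28 → p26]. New: p18, p26.
Round 3: (vii) [p18 ∧ p26 → p39]. New: p39.
Derived: p35 (round 1), p39 (round 3), p18 (round 2). p30 never appears in any round.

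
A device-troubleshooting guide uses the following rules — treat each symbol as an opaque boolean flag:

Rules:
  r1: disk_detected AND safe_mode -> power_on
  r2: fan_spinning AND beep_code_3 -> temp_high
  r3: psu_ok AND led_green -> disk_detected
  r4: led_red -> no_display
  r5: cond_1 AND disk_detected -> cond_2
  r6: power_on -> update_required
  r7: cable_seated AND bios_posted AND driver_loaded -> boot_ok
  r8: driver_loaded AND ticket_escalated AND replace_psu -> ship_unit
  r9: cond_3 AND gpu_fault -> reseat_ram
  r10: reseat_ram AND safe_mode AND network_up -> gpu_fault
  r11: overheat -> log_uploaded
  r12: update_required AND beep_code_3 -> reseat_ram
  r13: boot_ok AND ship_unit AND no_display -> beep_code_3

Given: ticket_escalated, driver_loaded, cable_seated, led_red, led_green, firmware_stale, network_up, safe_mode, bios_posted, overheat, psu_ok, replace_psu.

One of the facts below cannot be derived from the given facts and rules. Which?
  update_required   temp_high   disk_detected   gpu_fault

[1] r3 [psu_ok AND led_green -> disk_detected]; r4 [led_red -> no_display]; r7 [cable_seated AND bios_posted AND driver_loaded -> boot_ok]; r8 [driver_loaded AND ticket_escalated AND replace_psu -> ship_unit]; r11 [overheat -> log_uploaded]. ⇒ new: disk_detected, no_display, boot_ok, ship_unit, log_uploaded.
[2] r1 [disk_detected AND safe_mode -> power_on]; r13 [boot_ok AND ship_unit AND no_display -> beep_code_3]. ⇒ new: power_on, beep_code_3.
[3] r6 [power_on -> update_required]. ⇒ new: update_required.
[4] r12 [update_required AND beep_code_3 -> reseat_ram]. ⇒ new: reseat_ram.
[5] r10 [reseat_ram AND safe_mode AND network_up -> gpu_fault]. ⇒ new: gpu_fault.
Derived: disk_detected (round 1), gpu_fault (round 5), update_required (round 3). temp_high never appears in any round.

temp_high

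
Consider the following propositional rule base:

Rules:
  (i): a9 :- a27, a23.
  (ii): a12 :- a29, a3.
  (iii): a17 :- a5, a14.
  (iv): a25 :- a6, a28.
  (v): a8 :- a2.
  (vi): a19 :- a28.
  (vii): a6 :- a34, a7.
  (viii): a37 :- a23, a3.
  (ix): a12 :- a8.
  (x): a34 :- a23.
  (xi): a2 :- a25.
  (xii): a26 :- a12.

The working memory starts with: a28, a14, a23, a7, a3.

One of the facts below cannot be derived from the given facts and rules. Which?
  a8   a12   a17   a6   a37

[1] (vi) [a19 :- a28.]; (viii) [a37 :- a23, a3.]; (x) [a34 :- a23.]. ⇒ new: a19, a37, a34.
[2] (vii) [a6 :- a34, a7.]. ⇒ new: a6.
[3] (iv) [a25 :- a6, a28.]. ⇒ new: a25.
[4] (xi) [a2 :- a25.]. ⇒ new: a2.
[5] (v) [a8 :- a2.]. ⇒ new: a8.
[6] (ix) [a12 :- a8.]. ⇒ new: a12.
[7] (xii) [a26 :- a12.]. ⇒ new: a26.
Derived: a12 (round 6), a8 (round 5), a37 (round 1), a6 (round 2). a17 never appears in any round.

a17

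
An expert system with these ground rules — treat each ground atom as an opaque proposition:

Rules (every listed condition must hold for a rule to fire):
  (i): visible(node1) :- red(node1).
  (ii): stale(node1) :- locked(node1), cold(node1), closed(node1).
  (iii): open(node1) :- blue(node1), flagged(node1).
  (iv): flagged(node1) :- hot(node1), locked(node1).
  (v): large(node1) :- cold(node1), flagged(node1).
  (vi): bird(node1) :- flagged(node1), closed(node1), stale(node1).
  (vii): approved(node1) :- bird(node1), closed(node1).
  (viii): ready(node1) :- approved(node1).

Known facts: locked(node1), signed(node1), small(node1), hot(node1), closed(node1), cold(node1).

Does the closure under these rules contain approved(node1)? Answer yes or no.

yes

Round 1: (ii) [stale(node1) :- locked(node1), cold(node1), closed(node1).]; (iv) [flagged(node1) :- hot(node1), locked(node1).]. New: stale(node1), flagged(node1).
Round 2: (v) [large(node1) :- cold(node1), flagged(node1).]; (vi) [bird(node1) :- flagged(node1), closed(node1), stale(node1).]. New: large(node1), bird(node1).
Round 3: (vii) [approved(node1) :- bird(node1), closed(node1).]. New: approved(node1).
Round 4: (viii) [ready(node1) :- approved(node1).]. New: ready(node1).
approved(node1) appears in round 3, so it is derivable.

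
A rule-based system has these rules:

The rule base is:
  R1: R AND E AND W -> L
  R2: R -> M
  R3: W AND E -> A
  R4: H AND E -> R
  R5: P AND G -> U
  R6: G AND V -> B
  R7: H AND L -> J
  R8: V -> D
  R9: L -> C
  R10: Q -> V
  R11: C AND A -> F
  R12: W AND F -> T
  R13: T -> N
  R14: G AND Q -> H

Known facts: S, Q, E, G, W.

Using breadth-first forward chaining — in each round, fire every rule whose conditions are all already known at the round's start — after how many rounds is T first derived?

Round 1 fires R3, R10, R14, giving A, V, H.
Round 2 fires R4, R6, R8, giving R, B, D.
Round 3 fires R1, R2, giving L, M.
Round 4 fires R7, R9, giving J, C.
Round 5 fires R11, giving F.
Round 6 fires R12, giving T.
T first appears in round 6.

6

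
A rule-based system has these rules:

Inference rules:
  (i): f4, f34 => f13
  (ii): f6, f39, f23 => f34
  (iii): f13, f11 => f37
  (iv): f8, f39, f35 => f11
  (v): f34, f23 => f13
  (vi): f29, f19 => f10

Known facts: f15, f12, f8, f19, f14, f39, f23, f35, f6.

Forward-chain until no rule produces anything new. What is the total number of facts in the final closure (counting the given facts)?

Round 1 — (ii), (iv), derive f34, f11.
Round 2 — (v), derive f13.
Round 3 — (iii), derive f37.
Closure: {f11, f12, f13, f14, f15, f19, f23, f34, f35, f37, f39, f6, f8} — 13 facts.

13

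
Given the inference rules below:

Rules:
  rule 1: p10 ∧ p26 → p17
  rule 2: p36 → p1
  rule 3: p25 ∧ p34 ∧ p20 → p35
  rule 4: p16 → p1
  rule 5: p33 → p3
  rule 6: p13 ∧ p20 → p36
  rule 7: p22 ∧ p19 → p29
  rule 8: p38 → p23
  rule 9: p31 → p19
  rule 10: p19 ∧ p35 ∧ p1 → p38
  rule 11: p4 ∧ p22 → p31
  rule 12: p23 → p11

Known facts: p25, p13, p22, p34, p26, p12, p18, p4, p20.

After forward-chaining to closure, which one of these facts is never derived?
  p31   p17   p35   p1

Round 1: rule 3 [p25 ∧ p34 ∧ p20 → p35]; rule 6 [p13 ∧ p20 → p36]; rule 11 [p4 ∧ p22 → p31]. Adds p35, p36, p31.
Round 2: rule 2 [p36 → p1]; rule 9 [p31 → p19]. Adds p1, p19.
Round 3: rule 7 [p22 ∧ p19 → p29]; rule 10 [p19 ∧ p35 ∧ p1 → p38]. Adds p29, p38.
Round 4: rule 8 [p38 → p23]. Adds p23.
Round 5: rule 12 [p23 → p11]. Adds p11.
Derived: p35 (round 1), p1 (round 2), p31 (round 1). p17 never appears in any round.

p17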